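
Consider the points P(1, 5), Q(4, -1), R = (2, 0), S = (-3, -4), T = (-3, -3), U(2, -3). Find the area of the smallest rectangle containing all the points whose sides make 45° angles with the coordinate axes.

58.5

In coordinates u = x + y, v = x − y the rectangle is axis-aligned; the map (x,y)→(u,v) scales areas by 2.
u-values: 6, 3, 2, -7, -6, -1; range = 6 − (-7) = 13.
v-values: -4, 5, 2, 1, 0, 5; range = 5 − (-4) = 9.
Area = (13 × 9) / 2 = 58.5.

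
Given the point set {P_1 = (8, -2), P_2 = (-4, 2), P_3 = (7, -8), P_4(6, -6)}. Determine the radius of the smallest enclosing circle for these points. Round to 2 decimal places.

7.43

A smallest enclosing disk is always determined by at most three of the input points on its boundary.
The farthest pair is P_2–P_3 with squared distance 221. The circle on this segment as diameter has centre (1.5, -3) and r² = 221/4 = 55.25.
Check P_1: distance² to centre = 43.25 ≤ 55.25, so it lies inside.
All remaining points lie in this disk, and no smaller disk contains both endpoints, so this is the minimum enclosing circle.
r = √(55.25) ≈ 7.43.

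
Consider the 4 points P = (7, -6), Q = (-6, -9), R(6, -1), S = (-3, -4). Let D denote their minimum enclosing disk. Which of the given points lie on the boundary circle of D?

Q, R

The farthest pair is Q–R with squared distance 208. The circle on this segment as diameter has centre (0, -5) and r² = 208/4 = 52.
Check P: distance² to centre = 50 ≤ 52, so it lies inside.
All remaining points lie in this disk, and no smaller disk contains both endpoints, so this is the minimum enclosing circle.
The points at distance exactly r from the centre are Q, R — 2 points.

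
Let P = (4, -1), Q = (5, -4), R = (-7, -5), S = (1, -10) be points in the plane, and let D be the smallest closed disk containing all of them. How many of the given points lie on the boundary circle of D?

A smallest enclosing disk is always determined by at most three of the input points on its boundary.
The minimum enclosing circle is determined by three boundary points: P, Q, R.
Their circumcentre is (-75/74, -321/74) with r² = 99325/2738.
The farthest remaining point S is at distance² 98881/2738 ≤ 99325/2738.
The points at distance exactly r from the centre are P, Q, R — 3 points.

3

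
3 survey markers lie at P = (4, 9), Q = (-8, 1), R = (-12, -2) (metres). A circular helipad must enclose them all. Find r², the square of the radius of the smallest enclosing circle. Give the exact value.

Side lengths²: PQ² = 208, PR² = 377, QR² = 25.
Since PR² = 377 ≥ 208 + 25 = 233, the angle opposite PR is not acute, so the smallest enclosing circle has PR as diameter.
Centre = midpoint of PR = (-4, 3.5), r² = 377/4 = 94.25.

94.25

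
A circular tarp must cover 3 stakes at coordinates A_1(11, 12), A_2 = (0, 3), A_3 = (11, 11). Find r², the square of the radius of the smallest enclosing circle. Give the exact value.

50.5

Side lengths²: A_1A_2² = 202, A_1A_3² = 1, A_2A_3² = 185.
Since A_1A_2² = 202 ≥ 185 + 1 = 186, the angle opposite A_1A_2 is not acute, so the smallest enclosing circle has A_1A_2 as diameter.
Centre = midpoint of A_1A_2 = (5.5, 7.5), r² = 202/4 = 50.5.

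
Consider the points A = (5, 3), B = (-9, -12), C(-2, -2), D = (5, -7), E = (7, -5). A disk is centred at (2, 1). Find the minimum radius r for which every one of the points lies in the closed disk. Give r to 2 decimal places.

17.03

The required radius is the distance from (2, 1) to the farthest point.
Squared distances: 13, 290, 25, 73, 61.
Maximum is 290, attained at B.
r = √290 ≈ 17.03.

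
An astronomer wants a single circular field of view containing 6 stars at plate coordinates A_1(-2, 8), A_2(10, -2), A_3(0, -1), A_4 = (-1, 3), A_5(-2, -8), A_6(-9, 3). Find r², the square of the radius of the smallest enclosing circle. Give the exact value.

96.5

The minimum enclosing circle of a finite set is fixed by two of the points (as a diameter) or three (as a circumcircle).
The farthest pair is A_2–A_6 with squared distance 386. The circle on this segment as diameter has centre (0.5, 0.5) and r² = 386/4 = 96.5.
Check A_1: distance² to centre = 62.5 ≤ 96.5, so it lies inside.
All remaining points lie in this disk, and no smaller disk contains both endpoints, so this is the minimum enclosing circle.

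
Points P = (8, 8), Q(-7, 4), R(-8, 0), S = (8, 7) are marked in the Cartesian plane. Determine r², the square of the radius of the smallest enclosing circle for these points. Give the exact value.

80

By Welzl's lemma the MEC is supported by two points (diametrically opposite) or three points (on a circumcircle).
The farthest pair is P–R with squared distance 320. The circle on this segment as diameter has centre (0, 4) and r² = 320/4 = 80.
Check Q: distance² to centre = 49 ≤ 80, so it lies inside.
All remaining points lie in this disk, and no smaller disk contains both endpoints, so this is the minimum enclosing circle.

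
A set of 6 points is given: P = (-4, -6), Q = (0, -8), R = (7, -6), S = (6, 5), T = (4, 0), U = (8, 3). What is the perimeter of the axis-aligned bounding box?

50

Width = max x − min x = 8 − (-4) = 12.
Height = max y − min y = 5 − (-8) = 13.
Perimeter = 2(12 + 13) = 50.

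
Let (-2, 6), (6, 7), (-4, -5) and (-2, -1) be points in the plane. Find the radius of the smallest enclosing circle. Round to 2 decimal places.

7.81

The farthest pair is (6, 7)–(-4, -5) with squared distance 244. The circle on this segment as diameter has centre (1, 1) and r² = 244/4 = 61.
Check (-2, 6): distance² to centre = 34 ≤ 61, so it lies inside.
All remaining points lie in this disk, and no smaller disk contains both endpoints, so this is the minimum enclosing circle.
r = √61 ≈ 7.81.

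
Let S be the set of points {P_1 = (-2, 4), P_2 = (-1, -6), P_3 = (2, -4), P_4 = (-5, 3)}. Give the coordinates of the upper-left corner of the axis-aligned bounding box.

(-5, 4)

x-range [-5, 2], y-range [-6, 4].
The upper-left corner is (-5, 4).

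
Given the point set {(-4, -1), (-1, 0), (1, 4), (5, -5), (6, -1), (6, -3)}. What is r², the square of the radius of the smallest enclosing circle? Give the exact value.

A smallest enclosing disk is always determined by at most three of the input points on its boundary.
The minimum enclosing circle is determined by three boundary points: (-4, -1), (1, 4), (5, -5).
Their circumcentre is (33/26, -33/26) with r² = 9409/338.
The farthest remaining point (6, -3) is at distance² 8577/338 ≤ 9409/338.

9409/338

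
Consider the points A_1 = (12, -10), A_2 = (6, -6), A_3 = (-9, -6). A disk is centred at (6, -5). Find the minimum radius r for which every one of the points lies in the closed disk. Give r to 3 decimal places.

15.033

The required radius is the distance from (6, -5) to the farthest point.
Squared distances: 61, 1, 226.
Maximum is 226, attained at A_3.
r = √226 ≈ 15.033.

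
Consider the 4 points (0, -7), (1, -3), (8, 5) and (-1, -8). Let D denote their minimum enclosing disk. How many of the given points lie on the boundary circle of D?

The farthest pair is (8, 5)–(-1, -8) with squared distance 250. The circle on this segment as diameter has centre (3.5, -1.5) and r² = 250/4 = 62.5.
Check (0, -7): distance² to centre = 42.5 ≤ 62.5, so it lies inside.
All remaining points lie in this disk, and no smaller disk contains both endpoints, so this is the minimum enclosing circle.
The points at distance exactly r from the centre are (8, 5), (-1, -8) — 2 points.

2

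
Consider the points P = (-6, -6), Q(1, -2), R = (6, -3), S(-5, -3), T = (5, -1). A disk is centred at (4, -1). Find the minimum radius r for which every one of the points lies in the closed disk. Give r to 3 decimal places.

The required radius is the distance from (4, -1) to the farthest point.
Squared distances: 125, 10, 8, 85, 1.
Maximum is 125, attained at P.
r = √125 ≈ 11.180.

11.180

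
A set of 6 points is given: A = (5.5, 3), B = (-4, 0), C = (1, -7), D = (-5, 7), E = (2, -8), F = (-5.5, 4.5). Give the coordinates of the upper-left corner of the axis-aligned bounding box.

x-range [-5.5, 5.5], y-range [-8, 7].
The upper-left corner is (-5.5, 7).

(-5.5, 7)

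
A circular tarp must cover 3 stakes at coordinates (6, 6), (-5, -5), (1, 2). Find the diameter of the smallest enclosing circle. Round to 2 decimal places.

15.56

Call the three points A, B, C in the order given.
Side lengths²: AB² = 242, AC² = 41, BC² = 85.
Since AB² = 242 ≥ 85 + 41 = 126, the angle opposite AB is not acute, so the smallest enclosing circle has AB as diameter.
Centre = midpoint of AB = (0.5, 0.5), r² = 242/4 = 60.5.
Diameter = 2r = 2√(60.5) ≈ 15.56.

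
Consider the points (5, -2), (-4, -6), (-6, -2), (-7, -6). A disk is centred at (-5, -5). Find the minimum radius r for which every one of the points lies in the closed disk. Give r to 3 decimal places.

The required radius is the distance from (-5, -5) to the farthest point.
Squared distances: 109, 2, 10, 5.
Maximum is 109, attained at (5, -2).
r = √109 ≈ 10.440.

10.440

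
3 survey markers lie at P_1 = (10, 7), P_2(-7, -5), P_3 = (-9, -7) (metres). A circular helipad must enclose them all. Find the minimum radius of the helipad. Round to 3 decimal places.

11.800

Side lengths²: P_1P_2² = 433, P_1P_3² = 557, P_2P_3² = 8.
Since P_1P_3² = 557 ≥ 433 + 8 = 441, the angle opposite P_1P_3 is not acute, so the smallest enclosing circle has P_1P_3 as diameter.
Centre = midpoint of P_1P_3 = (0.5, 0), r² = 557/4 = 139.25.
r = √(139.25) ≈ 11.800.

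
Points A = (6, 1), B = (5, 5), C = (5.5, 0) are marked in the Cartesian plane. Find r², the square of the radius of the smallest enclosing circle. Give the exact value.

Side lengths²: AB² = 17, AC² = 1.25, BC² = 25.25.
Since BC² = 25.25 ≥ 17 + 1.25 = 18.25, the angle opposite BC is not acute, so the smallest enclosing circle has BC as diameter.
Centre = midpoint of BC = (5.25, 2.5), r² = 25.25/4 = 6.3125.

6.3125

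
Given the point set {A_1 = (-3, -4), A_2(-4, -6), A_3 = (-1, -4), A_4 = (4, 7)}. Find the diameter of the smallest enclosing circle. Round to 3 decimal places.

15.264

By Welzl's lemma the MEC is supported by two points (diametrically opposite) or three points (on a circumcircle).
The farthest pair is A_2–A_4 with squared distance 233. The circle on this segment as diameter has centre (0, 0.5) and r² = 233/4 = 58.25.
Check A_1: distance² to centre = 29.25 ≤ 58.25, so it lies inside.
All remaining points lie in this disk, and no smaller disk contains both endpoints, so this is the minimum enclosing circle.
Diameter = 2r = 2√(58.25) ≈ 15.264.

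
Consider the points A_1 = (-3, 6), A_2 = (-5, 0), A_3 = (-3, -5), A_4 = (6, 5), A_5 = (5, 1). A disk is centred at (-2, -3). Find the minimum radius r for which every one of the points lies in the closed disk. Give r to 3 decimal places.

11.314

The required radius is the distance from (-2, -3) to the farthest point.
Squared distances: 82, 18, 5, 128, 65.
Maximum is 128, attained at A_4.
r = √128 ≈ 11.314.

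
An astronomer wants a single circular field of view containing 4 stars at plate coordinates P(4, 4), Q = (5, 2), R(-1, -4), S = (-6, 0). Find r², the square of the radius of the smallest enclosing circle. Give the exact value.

31.25

A smallest enclosing disk is always determined by at most three of the input points on its boundary.
The farthest pair is Q–S with squared distance 125. The circle on this segment as diameter has centre (-0.5, 1) and r² = 125/4 = 31.25.
Check P: distance² to centre = 29.25 ≤ 31.25, so it lies inside.
All remaining points lie in this disk, and no smaller disk contains both endpoints, so this is the minimum enclosing circle.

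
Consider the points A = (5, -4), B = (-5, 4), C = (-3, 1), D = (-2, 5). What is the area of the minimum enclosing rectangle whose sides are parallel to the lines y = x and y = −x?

45

In coordinates u = x + y, v = x − y the rectangle is axis-aligned; the map (x,y)→(u,v) scales areas by 2.
u-values: 1, -1, -2, 3; range = 3 − (-2) = 5.
v-values: 9, -9, -4, -7; range = 9 − (-9) = 18.
Area = (5 × 18) / 2 = 45.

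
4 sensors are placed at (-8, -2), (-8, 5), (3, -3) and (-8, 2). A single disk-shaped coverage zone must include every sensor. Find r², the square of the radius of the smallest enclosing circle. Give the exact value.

46.25

A smallest enclosing disk is always determined by at most three of the input points on its boundary.
The farthest pair is (-8, 5)–(3, -3) with squared distance 185. The circle on this segment as diameter has centre (-2.5, 1) and r² = 185/4 = 46.25.
Check (-8, -2): distance² to centre = 39.25 ≤ 46.25, so it lies inside.
All remaining points lie in this disk, and no smaller disk contains both endpoints, so this is the minimum enclosing circle.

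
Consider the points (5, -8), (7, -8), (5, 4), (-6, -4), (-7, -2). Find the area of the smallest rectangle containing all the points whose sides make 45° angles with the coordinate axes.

190

In coordinates u = x + y, v = x − y the rectangle is axis-aligned; the map (x,y)→(u,v) scales areas by 2.
u-values: -3, -1, 9, -10, -9; range = 9 − (-10) = 19.
v-values: 13, 15, 1, -2, -5; range = 15 − (-5) = 20.
Area = (19 × 20) / 2 = 190.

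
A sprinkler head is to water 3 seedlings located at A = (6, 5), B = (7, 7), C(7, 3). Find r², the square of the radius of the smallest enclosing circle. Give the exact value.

4

Side lengths²: AB² = 5, AC² = 5, BC² = 16.
Since BC² = 16 ≥ 5 + 5 = 10, the angle opposite BC is not acute, so the smallest enclosing circle has BC as diameter.
Centre = midpoint of BC = (7, 5), r² = 16/4 = 4.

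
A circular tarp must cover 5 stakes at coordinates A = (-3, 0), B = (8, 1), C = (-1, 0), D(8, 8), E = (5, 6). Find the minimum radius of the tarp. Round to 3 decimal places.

The farthest pair is A–D with squared distance 185. The circle on this segment as diameter has centre (2.5, 4) and r² = 185/4 = 46.25.
Check B: distance² to centre = 39.25 ≤ 46.25, so it lies inside.
All remaining points lie in this disk, and no smaller disk contains both endpoints, so this is the minimum enclosing circle.
r = √(46.25) ≈ 6.801.

6.801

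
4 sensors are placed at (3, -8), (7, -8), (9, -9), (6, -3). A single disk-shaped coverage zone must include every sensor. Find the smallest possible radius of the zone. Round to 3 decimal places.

3.605

The minimum enclosing circle is determined by three boundary points: (3, -8), (9, -9), (6, -3).
Their circumcentre is (139/22, -145/22) with r² = 3145/242.
The farthest remaining point (7, -8) is at distance² 593/242 ≤ 3145/242.
r = √(3145/242) ≈ 3.605.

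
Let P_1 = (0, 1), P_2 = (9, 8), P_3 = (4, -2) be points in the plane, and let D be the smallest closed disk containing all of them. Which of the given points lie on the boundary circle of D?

P_1, P_2, P_3

Side lengths²: P_1P_2² = 130, P_1P_3² = 25, P_2P_3² = 125.
Since P_1P_2² = 130 < 125 + 25 = 150, the triangle is acute, so the smallest enclosing circle is the circumcircle.
Circumcentre = (113/22, 81/22), r² = 8125/242.
The points at distance exactly r from the centre are P_1, P_2, P_3 — 3 points.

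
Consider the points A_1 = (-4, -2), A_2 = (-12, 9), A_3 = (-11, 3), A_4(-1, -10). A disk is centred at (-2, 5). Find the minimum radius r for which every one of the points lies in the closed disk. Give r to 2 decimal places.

15.03

The required radius is the distance from (-2, 5) to the farthest point.
Squared distances: 53, 116, 85, 226.
Maximum is 226, attained at A_4.
r = √226 ≈ 15.03.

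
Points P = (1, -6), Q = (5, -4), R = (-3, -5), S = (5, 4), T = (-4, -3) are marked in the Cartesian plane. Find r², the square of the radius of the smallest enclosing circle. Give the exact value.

The minimum enclosing circle of a finite set is fixed by two of the points (as a diameter) or three (as a circumcircle).
The farthest pair is R–S with squared distance 145. The circle on this segment as diameter has centre (1, -0.5) and r² = 145/4 = 36.25.
Check P: distance² to centre = 30.25 ≤ 36.25, so it lies inside.
All remaining points lie in this disk, and no smaller disk contains both endpoints, so this is the minimum enclosing circle.

36.25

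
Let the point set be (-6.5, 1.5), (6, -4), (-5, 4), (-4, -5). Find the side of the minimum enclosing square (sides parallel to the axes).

The bounding box has width 12.5 and height 9.
An axis-aligned square enclosing the set must have side ≥ max(width, height).
So the minimum side is max(12.5, 9) = 12.5.

12.5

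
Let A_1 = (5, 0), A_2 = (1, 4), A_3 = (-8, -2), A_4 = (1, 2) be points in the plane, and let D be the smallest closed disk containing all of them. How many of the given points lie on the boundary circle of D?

2

The minimum enclosing circle of a finite set is fixed by two of the points (as a diameter) or three (as a circumcircle).
The farthest pair is A_1–A_3 with squared distance 173. The circle on this segment as diameter has centre (-1.5, -1) and r² = 173/4 = 43.25.
Check A_2: distance² to centre = 31.25 ≤ 43.25, so it lies inside.
All remaining points lie in this disk, and no smaller disk contains both endpoints, so this is the minimum enclosing circle.
The points at distance exactly r from the centre are A_1, A_3 — 2 points.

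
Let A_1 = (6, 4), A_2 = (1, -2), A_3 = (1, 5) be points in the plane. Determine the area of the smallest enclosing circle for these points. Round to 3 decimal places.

49.826

Side lengths²: A_1A_2² = 61, A_1A_3² = 26, A_2A_3² = 49.
Since A_1A_2² = 61 < 49 + 26 = 75, the triangle is acute, so the smallest enclosing circle is the circumcircle.
Circumcentre = (2.9, 1.5), r² = 15.86.
Area = π·r² = π·15.86 ≈ 49.826.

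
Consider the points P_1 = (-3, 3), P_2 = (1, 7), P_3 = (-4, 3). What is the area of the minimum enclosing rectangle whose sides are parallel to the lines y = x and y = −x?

In coordinates u = x + y, v = x − y the rectangle is axis-aligned; the map (x,y)→(u,v) scales areas by 2.
u-values: 0, 8, -1; range = 8 − (-1) = 9.
v-values: -6, -6, -7; range = -6 − (-7) = 1.
Area = (9 × 1) / 2 = 4.5.

4.5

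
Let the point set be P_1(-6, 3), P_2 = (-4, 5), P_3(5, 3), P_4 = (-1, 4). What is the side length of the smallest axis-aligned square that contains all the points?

11

The bounding box has width 11 and height 2.
An axis-aligned square enclosing the set must have side ≥ max(width, height).
So the minimum side is max(11, 2) = 11.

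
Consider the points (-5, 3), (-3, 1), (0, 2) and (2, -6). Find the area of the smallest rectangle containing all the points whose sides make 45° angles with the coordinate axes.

48

In coordinates u = x + y, v = x − y the rectangle is axis-aligned; the map (x,y)→(u,v) scales areas by 2.
u-values: -2, -2, 2, -4; range = 2 − (-4) = 6.
v-values: -8, -4, -2, 8; range = 8 − (-8) = 16.
Area = (6 × 16) / 2 = 48.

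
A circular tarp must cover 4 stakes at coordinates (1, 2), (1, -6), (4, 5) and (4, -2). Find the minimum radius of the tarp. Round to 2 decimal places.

5.70

By Welzl's lemma the MEC is supported by two points (diametrically opposite) or three points (on a circumcircle).
The farthest pair is (1, -6)–(4, 5) with squared distance 130. The circle on this segment as diameter has centre (2.5, -0.5) and r² = 130/4 = 32.5.
Check (1, 2): distance² to centre = 8.5 ≤ 32.5, so it lies inside.
All remaining points lie in this disk, and no smaller disk contains both endpoints, so this is the minimum enclosing circle.
r = √(32.5) ≈ 5.70.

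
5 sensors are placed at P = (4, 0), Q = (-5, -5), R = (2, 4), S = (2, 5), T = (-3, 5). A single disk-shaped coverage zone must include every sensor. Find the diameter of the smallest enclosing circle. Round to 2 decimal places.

12.21

By Welzl's lemma the MEC is supported by two points (diametrically opposite) or three points (on a circumcircle).
The farthest pair is Q–S with squared distance 149. The circle on this segment as diameter has centre (-1.5, 0) and r² = 149/4 = 37.25.
Check P: distance² to centre = 30.25 ≤ 37.25, so it lies inside.
All remaining points lie in this disk, and no smaller disk contains both endpoints, so this is the minimum enclosing circle.
Diameter = 2r = 2√(37.25) ≈ 12.21.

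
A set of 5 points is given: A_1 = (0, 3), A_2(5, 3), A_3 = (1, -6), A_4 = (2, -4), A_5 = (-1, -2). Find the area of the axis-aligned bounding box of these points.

x ranges over [-1, 5], width 6.
y ranges over [-6, 3], height 9.
Area = 6 × 9 = 54.

54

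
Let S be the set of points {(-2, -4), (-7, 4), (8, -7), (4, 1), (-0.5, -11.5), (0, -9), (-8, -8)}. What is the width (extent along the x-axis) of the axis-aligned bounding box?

max x = 8, min x = -8, so width = 16.

16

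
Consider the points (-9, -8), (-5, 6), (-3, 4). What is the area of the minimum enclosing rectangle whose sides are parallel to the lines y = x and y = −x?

In coordinates u = x + y, v = x − y the rectangle is axis-aligned; the map (x,y)→(u,v) scales areas by 2.
u-values: -17, 1, 1; range = 1 − (-17) = 18.
v-values: -1, -11, -7; range = -1 − (-11) = 10.
Area = (18 × 10) / 2 = 90.

90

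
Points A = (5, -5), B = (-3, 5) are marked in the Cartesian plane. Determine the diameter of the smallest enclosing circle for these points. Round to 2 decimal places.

The smallest circle enclosing two points has them as diameter endpoints.
Centre = midpoint = (1, 0); r² = |AB|²/4 = 164/4 = 41.
Diameter = 2r = 2√41 ≈ 12.81.

12.81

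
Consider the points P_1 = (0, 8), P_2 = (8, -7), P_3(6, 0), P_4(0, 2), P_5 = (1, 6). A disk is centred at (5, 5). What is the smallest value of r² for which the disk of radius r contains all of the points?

153

The required radius is the distance from (5, 5) to the farthest point.
Squared distances: 34, 153, 26, 34, 17.
Maximum is 153, attained at P_2.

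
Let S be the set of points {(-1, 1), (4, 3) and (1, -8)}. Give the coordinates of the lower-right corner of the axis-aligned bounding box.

x-range [-1, 4], y-range [-8, 3].
The lower-right corner is (4, -8).

(4, -8)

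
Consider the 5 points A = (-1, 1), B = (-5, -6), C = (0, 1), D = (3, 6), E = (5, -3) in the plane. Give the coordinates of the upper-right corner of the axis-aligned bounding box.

(5, 6)

x-range [-5, 5], y-range [-6, 6].
The upper-right corner is (5, 6).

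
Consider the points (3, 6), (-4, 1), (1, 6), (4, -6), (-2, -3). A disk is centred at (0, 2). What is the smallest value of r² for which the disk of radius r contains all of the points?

80

The required radius is the distance from (0, 2) to the farthest point.
Squared distances: 25, 17, 17, 80, 29.
Maximum is 80, attained at (4, -6).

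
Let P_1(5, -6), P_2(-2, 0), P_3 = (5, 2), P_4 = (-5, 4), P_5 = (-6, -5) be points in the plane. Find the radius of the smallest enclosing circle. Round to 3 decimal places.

By Welzl's lemma the MEC is supported by two points (diametrically opposite) or three points (on a circumcircle).
The minimum enclosing circle is determined by three boundary points: P_1, P_4, P_5.
Their circumcentre is (-0.1, -1.1) with r² = 50.02.
The farthest remaining point P_3 is at distance² 35.62 ≤ 50.02.
r = √(50.02) ≈ 7.072.

7.072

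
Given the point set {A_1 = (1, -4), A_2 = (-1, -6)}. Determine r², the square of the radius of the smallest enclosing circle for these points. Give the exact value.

2

The smallest circle enclosing two points has them as diameter endpoints.
Centre = midpoint = (0, -5); r² = |A_1A_2|²/4 = 8/4 = 2.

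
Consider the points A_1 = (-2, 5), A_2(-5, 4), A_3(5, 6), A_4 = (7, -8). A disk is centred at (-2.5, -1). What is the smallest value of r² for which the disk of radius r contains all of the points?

The required radius is the distance from (-2.5, -1) to the farthest point.
Squared distances: 36.25, 31.25, 105.25, 139.25.
Maximum is 139.25, attained at A_4.

139.25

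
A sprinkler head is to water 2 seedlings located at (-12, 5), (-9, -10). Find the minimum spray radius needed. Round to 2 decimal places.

7.65

The smallest circle enclosing two points has them as diameter endpoints.
Centre = midpoint = (-10.5, -2.5); r² = |(-12, 5)−(-9, -10)|²/4 = 234/4 = 58.5.
r = √(58.5) ≈ 7.65.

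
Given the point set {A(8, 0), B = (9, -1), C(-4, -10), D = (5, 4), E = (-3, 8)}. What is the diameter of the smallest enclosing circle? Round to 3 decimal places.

19.003

A smallest enclosing disk is always determined by at most three of the input points on its boundary.
The minimum enclosing circle is determined by three boundary points: B, C, E.
Their circumcentre is (-0.5, -7/6) with r² = 1625/18.
The farthest remaining point A is at distance² 1325/18 ≤ 1625/18.
Diameter = 2r = 2√(1625/18) ≈ 19.003.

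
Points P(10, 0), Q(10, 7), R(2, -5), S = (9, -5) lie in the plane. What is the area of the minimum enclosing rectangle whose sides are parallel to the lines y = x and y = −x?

In coordinates u = x + y, v = x − y the rectangle is axis-aligned; the map (x,y)→(u,v) scales areas by 2.
u-values: 10, 17, -3, 4; range = 17 − (-3) = 20.
v-values: 10, 3, 7, 14; range = 14 − 3 = 11.
Area = (20 × 11) / 2 = 110.

110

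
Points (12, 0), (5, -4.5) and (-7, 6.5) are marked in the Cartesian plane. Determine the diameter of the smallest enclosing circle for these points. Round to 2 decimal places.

20.08

Call the three points A, B, C in the order given.
Side lengths²: AB² = 69.25, AC² = 403.25, BC² = 265.
Since AC² = 403.25 ≥ 265 + 69.25 = 334.25, the angle opposite AC is not acute, so the smallest enclosing circle has AC as diameter.
Centre = midpoint of AC = (2.5, 3.25), r² = 403.25/4 = 100.8125.
Diameter = 2r = 2√(100.8125) ≈ 20.08.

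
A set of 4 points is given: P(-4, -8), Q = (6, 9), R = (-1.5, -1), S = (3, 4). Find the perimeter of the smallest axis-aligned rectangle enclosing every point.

54

Width = max x − min x = 6 − (-4) = 10.
Height = max y − min y = 9 − (-8) = 17.
Perimeter = 2(10 + 17) = 54.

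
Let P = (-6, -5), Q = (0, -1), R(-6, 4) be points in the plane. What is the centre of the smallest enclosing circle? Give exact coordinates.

(-14/3, -0.5)

Side lengths²: PQ² = 52, PR² = 81, QR² = 61.
Since PR² = 81 < 61 + 52 = 113, the triangle is acute, so the smallest enclosing circle is the circumcircle.
Circumcentre = (-14/3, -0.5), r² = 793/36.
Centre = (-14/3, -0.5).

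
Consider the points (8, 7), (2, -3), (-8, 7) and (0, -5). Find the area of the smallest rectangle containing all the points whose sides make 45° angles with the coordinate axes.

200

In coordinates u = x + y, v = x − y the rectangle is axis-aligned; the map (x,y)→(u,v) scales areas by 2.
u-values: 15, -1, -1, -5; range = 15 − (-5) = 20.
v-values: 1, 5, -15, 5; range = 5 − (-15) = 20.
Area = (20 × 20) / 2 = 200.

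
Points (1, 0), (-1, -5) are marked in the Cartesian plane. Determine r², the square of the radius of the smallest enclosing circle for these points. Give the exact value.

The smallest circle enclosing two points has them as diameter endpoints.
Centre = midpoint = (0, -2.5); r² = |(1, 0)−(-1, -5)|²/4 = 29/4 = 7.25.

7.25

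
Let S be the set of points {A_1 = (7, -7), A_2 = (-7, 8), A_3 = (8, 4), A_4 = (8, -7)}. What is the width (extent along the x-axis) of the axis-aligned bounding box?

max x = 8, min x = -7, so width = 15.

15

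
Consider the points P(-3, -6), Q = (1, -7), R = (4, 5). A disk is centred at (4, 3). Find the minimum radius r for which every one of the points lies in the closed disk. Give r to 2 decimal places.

11.40

The required radius is the distance from (4, 3) to the farthest point.
Squared distances: 130, 109, 4.
Maximum is 130, attained at P.
r = √130 ≈ 11.40.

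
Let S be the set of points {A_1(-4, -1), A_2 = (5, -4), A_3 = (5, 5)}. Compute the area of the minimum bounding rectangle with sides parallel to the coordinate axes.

x ranges over [-4, 5], width 9.
y ranges over [-4, 5], height 9.
Area = 9 × 9 = 81.

81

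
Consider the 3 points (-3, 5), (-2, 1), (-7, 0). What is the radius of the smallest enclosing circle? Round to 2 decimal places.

3.21

Call the three points A, B, C in the order given.
Side lengths²: AB² = 17, AC² = 41, BC² = 26.
Since AC² = 41 < 26 + 17 = 43, the triangle is acute, so the smallest enclosing circle is the circumcircle.
Circumcentre = (-205/42, 101/42), r² = 9061/882.
r = √(9061/882) ≈ 3.21.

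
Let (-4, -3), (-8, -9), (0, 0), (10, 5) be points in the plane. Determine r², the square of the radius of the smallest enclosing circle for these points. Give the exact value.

By Welzl's lemma the MEC is supported by two points (diametrically opposite) or three points (on a circumcircle).
The farthest pair is (-8, -9)–(10, 5) with squared distance 520. The circle on this segment as diameter has centre (1, -2) and r² = 520/4 = 130.
Check (-4, -3): distance² to centre = 26 ≤ 130, so it lies inside.
All remaining points lie in this disk, and no smaller disk contains both endpoints, so this is the minimum enclosing circle.

130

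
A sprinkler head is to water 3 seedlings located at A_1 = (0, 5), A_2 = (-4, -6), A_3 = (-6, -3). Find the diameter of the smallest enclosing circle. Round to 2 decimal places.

Side lengths²: A_1A_2² = 137, A_1A_3² = 100, A_2A_3² = 13.
Since A_1A_2² = 137 ≥ 100 + 13 = 113, the angle opposite A_1A_2 is not acute, so the smallest enclosing circle has A_1A_2 as diameter.
Centre = midpoint of A_1A_2 = (-2, -0.5), r² = 137/4 = 34.25.
Diameter = 2r = 2√(34.25) ≈ 11.70.

11.70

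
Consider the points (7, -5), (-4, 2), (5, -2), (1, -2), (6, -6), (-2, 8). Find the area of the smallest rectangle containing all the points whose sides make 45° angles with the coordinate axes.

88

In coordinates u = x + y, v = x − y the rectangle is axis-aligned; the map (x,y)→(u,v) scales areas by 2.
u-values: 2, -2, 3, -1, 0, 6; range = 6 − (-2) = 8.
v-values: 12, -6, 7, 3, 12, -10; range = 12 − (-10) = 22.
Area = (8 × 22) / 2 = 88.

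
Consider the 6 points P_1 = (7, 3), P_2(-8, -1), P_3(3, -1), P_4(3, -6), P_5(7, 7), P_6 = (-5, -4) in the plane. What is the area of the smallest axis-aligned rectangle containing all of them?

195

x ranges over [-8, 7], width 15.
y ranges over [-6, 7], height 13.
Area = 15 × 13 = 195.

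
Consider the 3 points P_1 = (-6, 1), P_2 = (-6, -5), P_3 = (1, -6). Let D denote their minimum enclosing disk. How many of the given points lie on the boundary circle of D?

2

Side lengths²: P_1P_2² = 36, P_1P_3² = 98, P_2P_3² = 50.
Since P_1P_3² = 98 ≥ 50 + 36 = 86, the angle opposite P_1P_3 is not acute, so the smallest enclosing circle has P_1P_3 as diameter.
Centre = midpoint of P_1P_3 = (-2.5, -2.5), r² = 98/4 = 24.5.
The points at distance exactly r from the centre are P_1, P_3 — 2 points.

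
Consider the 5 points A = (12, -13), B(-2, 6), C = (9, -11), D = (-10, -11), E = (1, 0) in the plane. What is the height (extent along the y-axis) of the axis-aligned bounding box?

max y = 6, min y = -13, so height = 19.

19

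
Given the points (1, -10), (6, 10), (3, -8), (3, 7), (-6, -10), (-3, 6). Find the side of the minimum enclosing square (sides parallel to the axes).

20

The bounding box has width 12 and height 20.
An axis-aligned square enclosing the set must have side ≥ max(width, height).
So the minimum side is max(12, 20) = 20.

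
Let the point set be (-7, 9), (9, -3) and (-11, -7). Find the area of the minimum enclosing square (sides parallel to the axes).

400

The bounding box has width 20 and height 16.
An axis-aligned square enclosing the set must have side ≥ max(width, height).
So the minimum side is max(20, 16) = 20.
Area = 20² = 400.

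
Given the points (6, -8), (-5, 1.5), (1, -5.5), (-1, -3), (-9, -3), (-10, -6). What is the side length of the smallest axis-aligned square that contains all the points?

16

The bounding box has width 16 and height 9.5.
An axis-aligned square enclosing the set must have side ≥ max(width, height).
So the minimum side is max(16, 9.5) = 16.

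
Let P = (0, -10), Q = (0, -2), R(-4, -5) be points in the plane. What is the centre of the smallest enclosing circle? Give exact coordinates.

(-0.125, -6)

Side lengths²: PQ² = 64, PR² = 41, QR² = 25.
Since PQ² = 64 < 41 + 25 = 66, the triangle is acute, so the smallest enclosing circle is the circumcircle.
Circumcentre = (-0.125, -6), r² = 16.015625.
Centre = (-0.125, -6).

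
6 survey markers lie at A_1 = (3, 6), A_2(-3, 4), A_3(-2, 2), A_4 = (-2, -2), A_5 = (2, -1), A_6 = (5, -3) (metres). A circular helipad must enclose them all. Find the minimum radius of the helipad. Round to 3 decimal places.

5.343

The minimum enclosing circle of a finite set is fixed by two of the points (as a diameter) or three (as a circumcircle).
The minimum enclosing circle is determined by three boundary points: A_1, A_2, A_6.
Their circumcentre is (79/58, 53/58) with r² = 48025/1682.
The farthest remaining point A_4 is at distance² 33293/1682 ≤ 48025/1682.
r = √(48025/1682) ≈ 5.343.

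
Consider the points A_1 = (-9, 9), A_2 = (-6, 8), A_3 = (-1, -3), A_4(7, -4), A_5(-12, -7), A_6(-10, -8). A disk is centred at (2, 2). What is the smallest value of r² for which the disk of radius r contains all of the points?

The required radius is the distance from (2, 2) to the farthest point.
Squared distances: 170, 100, 34, 61, 277, 244.
Maximum is 277, attained at A_5.

277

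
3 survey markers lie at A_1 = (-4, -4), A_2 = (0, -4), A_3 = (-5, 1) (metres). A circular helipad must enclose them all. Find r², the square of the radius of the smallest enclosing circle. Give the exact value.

12.5

Side lengths²: A_1A_2² = 16, A_1A_3² = 26, A_2A_3² = 50.
Since A_2A_3² = 50 ≥ 26 + 16 = 42, the angle opposite A_2A_3 is not acute, so the smallest enclosing circle has A_2A_3 as diameter.
Centre = midpoint of A_2A_3 = (-2.5, -1.5), r² = 50/4 = 12.5.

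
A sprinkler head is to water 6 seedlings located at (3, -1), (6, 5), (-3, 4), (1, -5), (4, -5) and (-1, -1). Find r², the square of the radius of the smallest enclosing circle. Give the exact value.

34645/968

The minimum enclosing circle is determined by three boundary points: (6, 5), (-3, 4), (4, -5).
Their circumcentre is (85/44, 27/44) with r² = 34645/968.
The farthest remaining point (1, -5) is at distance² 31345/968 ≤ 34645/968.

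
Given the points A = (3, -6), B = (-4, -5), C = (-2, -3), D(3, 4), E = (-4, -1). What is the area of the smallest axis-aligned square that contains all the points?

100

The bounding box has width 7 and height 10.
An axis-aligned square enclosing the set must have side ≥ max(width, height).
So the minimum side is max(7, 10) = 10.
Area = 10² = 100.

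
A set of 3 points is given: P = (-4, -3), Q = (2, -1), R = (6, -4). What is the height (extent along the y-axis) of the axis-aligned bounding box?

max y = -1, min y = -4, so height = 3.

3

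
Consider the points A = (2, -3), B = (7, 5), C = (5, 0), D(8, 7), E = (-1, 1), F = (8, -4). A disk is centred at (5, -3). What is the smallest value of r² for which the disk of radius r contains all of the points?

The required radius is the distance from (5, -3) to the farthest point.
Squared distances: 9, 68, 9, 109, 52, 10.
Maximum is 109, attained at D.

109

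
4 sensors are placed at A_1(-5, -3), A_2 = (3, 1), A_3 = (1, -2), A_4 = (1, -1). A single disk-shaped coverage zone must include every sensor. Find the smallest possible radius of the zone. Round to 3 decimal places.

4.472

The farthest pair is A_1–A_2 with squared distance 80. The circle on this segment as diameter has centre (-1, -1) and r² = 80/4 = 20.
Check A_3: distance² to centre = 5 ≤ 20, so it lies inside.
All remaining points lie in this disk, and no smaller disk contains both endpoints, so this is the minimum enclosing circle.
r = √20 ≈ 4.472.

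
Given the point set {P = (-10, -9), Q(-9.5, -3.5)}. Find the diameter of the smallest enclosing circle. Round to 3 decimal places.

5.523

The smallest circle enclosing two points has them as diameter endpoints.
Centre = midpoint = (-9.75, -6.25); r² = |PQ|²/4 = 30.5/4 = 7.625.
Diameter = 2r = 2√(7.625) ≈ 5.523.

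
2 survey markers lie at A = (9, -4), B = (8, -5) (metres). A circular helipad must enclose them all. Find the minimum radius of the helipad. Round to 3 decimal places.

0.707

The smallest circle enclosing two points has them as diameter endpoints.
Centre = midpoint = (8.5, -4.5); r² = |AB|²/4 = 2/4 = 0.5.
r = √(0.5) ≈ 0.707.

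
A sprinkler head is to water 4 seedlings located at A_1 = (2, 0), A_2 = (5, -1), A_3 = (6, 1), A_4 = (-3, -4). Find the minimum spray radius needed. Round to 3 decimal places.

The farthest pair is A_3–A_4 with squared distance 106. The circle on this segment as diameter has centre (1.5, -1.5) and r² = 106/4 = 26.5.
Check A_1: distance² to centre = 2.5 ≤ 26.5, so it lies inside.
All remaining points lie in this disk, and no smaller disk contains both endpoints, so this is the minimum enclosing circle.
r = √(26.5) ≈ 5.148.

5.148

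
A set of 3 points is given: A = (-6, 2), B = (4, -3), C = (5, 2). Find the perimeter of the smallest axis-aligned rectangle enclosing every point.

Width = max x − min x = 5 − (-6) = 11.
Height = max y − min y = 2 − (-3) = 5.
Perimeter = 2(11 + 5) = 32.

32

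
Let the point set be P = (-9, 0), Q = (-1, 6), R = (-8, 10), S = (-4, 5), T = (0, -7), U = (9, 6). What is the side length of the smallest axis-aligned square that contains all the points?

The bounding box has width 18 and height 17.
An axis-aligned square enclosing the set must have side ≥ max(width, height).
So the minimum side is max(18, 17) = 18.

18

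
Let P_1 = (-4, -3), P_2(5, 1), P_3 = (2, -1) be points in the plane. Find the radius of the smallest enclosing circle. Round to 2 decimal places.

Side lengths²: P_1P_2² = 97, P_1P_3² = 40, P_2P_3² = 13.
Since P_1P_2² = 97 ≥ 40 + 13 = 53, the angle opposite P_1P_2 is not acute, so the smallest enclosing circle has P_1P_2 as diameter.
Centre = midpoint of P_1P_2 = (0.5, -1), r² = 97/4 = 24.25.
r = √(24.25) ≈ 4.92.

4.92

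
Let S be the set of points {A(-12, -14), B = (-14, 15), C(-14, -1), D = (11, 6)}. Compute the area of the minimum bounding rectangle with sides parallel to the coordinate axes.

x ranges over [-14, 11], width 25.
y ranges over [-14, 15], height 29.
Area = 25 × 29 = 725.

725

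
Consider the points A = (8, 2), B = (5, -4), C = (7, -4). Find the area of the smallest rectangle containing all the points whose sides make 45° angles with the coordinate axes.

In coordinates u = x + y, v = x − y the rectangle is axis-aligned; the map (x,y)→(u,v) scales areas by 2.
u-values: 10, 1, 3; range = 10 − 1 = 9.
v-values: 6, 9, 11; range = 11 − 6 = 5.
Area = (9 × 5) / 2 = 22.5.

22.5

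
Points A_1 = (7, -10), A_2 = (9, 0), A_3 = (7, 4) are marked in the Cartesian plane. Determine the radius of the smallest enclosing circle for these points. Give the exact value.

7

Side lengths²: A_1A_2² = 104, A_1A_3² = 196, A_2A_3² = 20.
Since A_1A_3² = 196 ≥ 104 + 20 = 124, the angle opposite A_1A_3 is not acute, so the smallest enclosing circle has A_1A_3 as diameter.
Centre = midpoint of A_1A_3 = (7, -3), r² = 196/4 = 49.
r = √49 = 7.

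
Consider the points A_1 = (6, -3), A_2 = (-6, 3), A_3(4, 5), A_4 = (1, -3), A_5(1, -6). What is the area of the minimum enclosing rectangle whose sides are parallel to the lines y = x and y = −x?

In coordinates u = x + y, v = x − y the rectangle is axis-aligned; the map (x,y)→(u,v) scales areas by 2.
u-values: 3, -3, 9, -2, -5; range = 9 − (-5) = 14.
v-values: 9, -9, -1, 4, 7; range = 9 − (-9) = 18.
Area = (14 × 18) / 2 = 126.

126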